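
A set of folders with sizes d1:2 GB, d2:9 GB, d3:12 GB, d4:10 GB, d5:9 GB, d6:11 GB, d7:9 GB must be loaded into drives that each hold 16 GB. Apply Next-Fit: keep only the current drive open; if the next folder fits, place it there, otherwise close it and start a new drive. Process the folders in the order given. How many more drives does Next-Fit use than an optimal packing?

Next-Fit: [2,9] [12] [10] [9] [11] [9] → 6 drives.
6 folders exceed 8 GB (half the capacity), and no two of those can share a drive, so at least 6 drives are needed.
So 6 is already optimal.

0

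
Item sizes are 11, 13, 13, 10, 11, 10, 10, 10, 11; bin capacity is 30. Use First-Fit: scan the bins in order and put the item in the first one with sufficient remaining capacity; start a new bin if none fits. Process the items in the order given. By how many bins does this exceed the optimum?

1

First-Fit: [11,13] [13,10] [11,10] [10,10] [11] → 5 bins.
Total size 99; any packing needs at least ⌈99/30⌉ = 4 bins.
An optimal packing achieves that bound: [13,13] [11,11] [11,10] [10,10,10] → 4 bins.
Excess: 5 − 4 = 1.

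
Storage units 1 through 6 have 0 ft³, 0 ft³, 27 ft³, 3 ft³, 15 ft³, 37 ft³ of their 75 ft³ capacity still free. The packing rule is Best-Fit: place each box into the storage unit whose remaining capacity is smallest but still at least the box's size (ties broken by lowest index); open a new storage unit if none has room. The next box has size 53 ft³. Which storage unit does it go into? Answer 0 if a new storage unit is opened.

0

No storage unit has ≥ 53 ft³ free, so a new storage unit is opened.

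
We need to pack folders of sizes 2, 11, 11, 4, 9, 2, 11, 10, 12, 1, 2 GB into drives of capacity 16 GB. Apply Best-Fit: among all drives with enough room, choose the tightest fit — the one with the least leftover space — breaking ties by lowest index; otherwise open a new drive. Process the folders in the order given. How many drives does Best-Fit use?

6 drives

Put 2 GB in drive 1; 14 GB remain.
Put 11 GB in drive 1; 3 GB remain.
Put 11 GB in drive 2; 5 GB remain.
Put 4 GB in drive 2; 1 GB remain.
Put 9 GB in drive 3; 7 GB remain.
Put 2 GB in drive 1; 1 GB remain.
Put 11 GB in drive 4; 5 GB remain.
Put 10 GB in drive 5; 6 GB remain.
Put 12 GB in drive 6; 4 GB remain.
Put 1 GB in drive 1; 0 GB remain.
Put 2 GB in drive 6; 2 GB remain.
Final drives: [2,11,2,1] [11,4] [9] [11] [10] [12,2].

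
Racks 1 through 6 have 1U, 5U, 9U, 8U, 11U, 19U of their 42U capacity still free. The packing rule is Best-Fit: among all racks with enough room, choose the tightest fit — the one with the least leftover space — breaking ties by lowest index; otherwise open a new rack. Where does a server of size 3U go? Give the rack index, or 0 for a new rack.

2

Racks with room: rack 2 (5U), rack 3 (9U), rack 4 (8U), rack 5 (11U), rack 6 (19U).
Tightest fit is rack 2 with 5U free.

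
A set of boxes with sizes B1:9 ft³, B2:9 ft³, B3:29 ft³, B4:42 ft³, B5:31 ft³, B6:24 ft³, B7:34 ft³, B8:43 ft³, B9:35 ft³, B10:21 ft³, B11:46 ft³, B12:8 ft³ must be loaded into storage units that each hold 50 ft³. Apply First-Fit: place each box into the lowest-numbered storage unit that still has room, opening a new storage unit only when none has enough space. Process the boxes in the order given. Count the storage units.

8

B1 (9 ft³) → storage unit 1 (remaining 41 ft³)
B2 (9 ft³) → storage unit 1 (remaining 32 ft³)
B3 (29 ft³) → storage unit 1 (remaining 3 ft³)
B4 (42 ft³) → storage unit 2 (remaining 8 ft³)
B5 (31 ft³) → storage unit 3 (remaining 19 ft³)
B6 (24 ft³) → storage unit 4 (remaining 26 ft³)
B7 (34 ft³) → storage unit 5 (remaining 16 ft³)
B8 (43 ft³) → storage unit 6 (remaining 7 ft³)
B9 (35 ft³) → storage unit 7 (remaining 15 ft³)
B10 (21 ft³) → storage unit 4 (remaining 5 ft³)
B11 (46 ft³) → storage unit 8 (remaining 4 ft³)
B12 (8 ft³) → storage unit 2 (remaining 0 ft³)
Final storage units: [9,9,29] [42,8] [31] [24,21] [34] [43] [35] [46].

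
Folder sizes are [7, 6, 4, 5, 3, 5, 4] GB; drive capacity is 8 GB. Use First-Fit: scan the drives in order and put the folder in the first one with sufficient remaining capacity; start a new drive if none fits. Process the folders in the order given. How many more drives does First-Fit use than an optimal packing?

First-Fit: [7] [6] [4,3] [5] [5] [4] → 6 drives.
Total size 34 GB; any packing needs at least ⌈34/8⌉ = 5 drives.
An optimal packing achieves that bound: [7] [6] [5,3] [5] [4,4] → 5 drives.
Excess: 6 − 5 = 1.

1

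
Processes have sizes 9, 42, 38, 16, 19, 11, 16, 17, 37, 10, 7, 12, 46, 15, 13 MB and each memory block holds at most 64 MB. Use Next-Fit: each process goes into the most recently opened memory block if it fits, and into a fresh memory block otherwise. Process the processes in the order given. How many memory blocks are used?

6

Put 9 MB in memory block 1; 55 MB remain.
Put 42 MB in memory block 1; 13 MB remain.
Put 38 MB in memory block 2; 26 MB remain.
Put 16 MB in memory block 2; 10 MB remain.
Put 19 MB in memory block 3; 45 MB remain.
Put 11 MB in memory block 3; 34 MB remain.
Put 16 MB in memory block 3; 18 MB remain.
Put 17 MB in memory block 3; 1 MB remain.
Put 37 MB in memory block 4; 27 MB remain.
Put 10 MB in memory block 4; 17 MB remain.
Put 7 MB in memory block 4; 10 MB remain.
Put 12 MB in memory block 5; 52 MB remain.
Put 46 MB in memory block 5; 6 MB remain.
Put 15 MB in memory block 6; 49 MB remain.
Put 13 MB in memory block 6; 36 MB remain.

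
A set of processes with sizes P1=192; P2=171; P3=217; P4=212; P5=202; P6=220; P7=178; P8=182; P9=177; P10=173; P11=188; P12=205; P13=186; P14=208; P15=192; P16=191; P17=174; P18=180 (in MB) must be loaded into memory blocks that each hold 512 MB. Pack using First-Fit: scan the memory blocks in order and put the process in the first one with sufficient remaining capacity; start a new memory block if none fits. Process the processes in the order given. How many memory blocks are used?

9 memory blocks

memory block 1: place P1 (192 MB), 320 MB left
memory block 1: place P2 (171 MB), 149 MB left
memory block 2: place P3 (217 MB), 295 MB left
memory block 2: place P4 (212 MB), 83 MB left
memory block 3: place P5 (202 MB), 310 MB left
memory block 3: place P6 (220 MB), 90 MB left
memory block 4: place P7 (178 MB), 334 MB left
memory block 4: place P8 (182 MB), 152 MB left
memory block 5: place P9 (177 MB), 335 MB left
memory block 5: place P10 (173 MB), 162 MB left
memory block 6: place P11 (188 MB), 324 MB left
memory block 6: place P12 (205 MB), 119 MB left
memory block 7: place P13 (186 MB), 326 MB left
memory block 7: place P14 (208 MB), 118 MB left
memory block 8: place P15 (192 MB), 320 MB left
memory block 8: place P16 (191 MB), 129 MB left
memory block 9: place P17 (174 MB), 338 MB left
memory block 9: place P18 (180 MB), 158 MB left
Final memory blocks: [192,171] [217,212] [202,220] [178,182] [177,173] [188,205] [186,208] [192,191] [174,180].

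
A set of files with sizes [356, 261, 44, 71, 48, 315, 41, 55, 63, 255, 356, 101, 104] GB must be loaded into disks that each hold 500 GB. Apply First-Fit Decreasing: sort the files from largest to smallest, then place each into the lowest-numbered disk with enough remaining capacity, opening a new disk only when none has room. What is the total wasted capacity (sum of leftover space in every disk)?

Sorted descending: 356, 356, 315, 261, 255, 104, 101, 71, 63, 55, 48, 44, 41.
disk 1: place 356 GB, 144 GB left
disk 2: place 356 GB, 144 GB left
disk 3: place 315 GB, 185 GB left
disk 4: place 261 GB, 239 GB left
disk 5: place 255 GB, 245 GB left
disk 1: place 104 GB, 40 GB left
disk 2: place 101 GB, 43 GB left
disk 3: place 71 GB, 114 GB left
disk 3: place 63 GB, 51 GB left
disk 4: place 55 GB, 184 GB left
disk 3: place 48 GB, 3 GB left
disk 4: place 44 GB, 140 GB left
disk 2: place 41 GB, 2 GB left
5 disks × 500 GB = 2500 GB; used 2070 GB; unused 430 GB.

430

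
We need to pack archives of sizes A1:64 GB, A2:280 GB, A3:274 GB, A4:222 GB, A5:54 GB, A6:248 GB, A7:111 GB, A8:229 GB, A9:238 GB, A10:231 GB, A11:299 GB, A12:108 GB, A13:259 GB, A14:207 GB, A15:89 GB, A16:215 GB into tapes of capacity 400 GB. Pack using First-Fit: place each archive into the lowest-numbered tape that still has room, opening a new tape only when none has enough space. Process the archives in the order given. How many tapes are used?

A1 (64 GB) → tape 1 (remaining 336 GB)
A2 (280 GB) → tape 1 (remaining 56 GB)
A3 (274 GB) → tape 2 (remaining 126 GB)
A4 (222 GB) → tape 3 (remaining 178 GB)
A5 (54 GB) → tape 1 (remaining 2 GB)
A6 (248 GB) → tape 4 (remaining 152 GB)
A7 (111 GB) → tape 2 (remaining 15 GB)
A8 (229 GB) → tape 5 (remaining 171 GB)
A9 (238 GB) → tape 6 (remaining 162 GB)
A10 (231 GB) → tape 7 (remaining 169 GB)
A11 (299 GB) → tape 8 (remaining 101 GB)
A12 (108 GB) → tape 3 (remaining 70 GB)
A13 (259 GB) → tape 9 (remaining 141 GB)
A14 (207 GB) → tape 10 (remaining 193 GB)
A15 (89 GB) → tape 4 (remaining 63 GB)
A16 (215 GB) → tape 11 (remaining 185 GB)

11 tapes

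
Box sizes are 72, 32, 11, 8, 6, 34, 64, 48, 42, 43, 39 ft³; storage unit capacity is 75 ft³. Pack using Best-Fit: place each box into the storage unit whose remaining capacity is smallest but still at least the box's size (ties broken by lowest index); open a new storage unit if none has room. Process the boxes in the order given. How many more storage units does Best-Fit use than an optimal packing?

Best-Fit: [72] [32,11,8,6] [34,39] [64] [48] [42] [43] → 7 storage units.
Total size 399 ft³; any packing needs at least ⌈399/75⌉ = 6 storage units.
An optimal packing achieves that bound: [72] [64,11] [48,8,6] [43,32] [42] [39,34] → 6 storage units.
Excess: 7 − 6 = 1.

1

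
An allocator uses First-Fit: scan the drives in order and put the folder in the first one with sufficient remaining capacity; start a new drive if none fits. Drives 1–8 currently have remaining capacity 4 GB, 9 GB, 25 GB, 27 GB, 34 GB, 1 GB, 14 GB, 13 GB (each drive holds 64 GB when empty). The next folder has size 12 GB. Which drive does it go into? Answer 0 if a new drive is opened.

Drives with room: drive 3 (25 GB), drive 4 (27 GB), drive 5 (34 GB), drive 7 (14 GB), drive 8 (13 GB).
The first with room is drive 3.

3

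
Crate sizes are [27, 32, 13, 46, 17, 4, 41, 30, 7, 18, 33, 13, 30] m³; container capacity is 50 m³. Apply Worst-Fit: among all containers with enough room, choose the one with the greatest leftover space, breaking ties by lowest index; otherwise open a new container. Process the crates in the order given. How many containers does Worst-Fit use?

8 containers

Put 27 m³ in container 1; 23 m³ remain.
Put 32 m³ in container 2; 18 m³ remain.
Put 13 m³ in container 1; 10 m³ remain.
Put 46 m³ in container 3; 4 m³ remain.
Put 17 m³ in container 2; 1 m³ remain.
Put 4 m³ in container 1; 6 m³ remain.
Put 41 m³ in container 4; 9 m³ remain.
Put 30 m³ in container 5; 20 m³ remain.
Put 7 m³ in container 5; 13 m³ remain.
Put 18 m³ in container 6; 32 m³ remain.
Put 33 m³ in container 7; 17 m³ remain.
Put 13 m³ in container 6; 19 m³ remain.
Put 30 m³ in container 8; 20 m³ remain.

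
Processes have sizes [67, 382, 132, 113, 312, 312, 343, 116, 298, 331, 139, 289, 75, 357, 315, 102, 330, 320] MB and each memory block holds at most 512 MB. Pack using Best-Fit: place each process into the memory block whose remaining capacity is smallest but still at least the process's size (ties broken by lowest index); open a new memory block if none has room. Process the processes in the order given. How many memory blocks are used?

12

Put 67 MB in memory block 1; 445 MB remain.
Put 382 MB in memory block 1; 63 MB remain.
Put 132 MB in memory block 2; 380 MB remain.
Put 113 MB in memory block 2; 267 MB remain.
Put 312 MB in memory block 3; 200 MB remain.
Put 312 MB in memory block 4; 200 MB remain.
Put 343 MB in memory block 5; 169 MB remain.
Put 116 MB in memory block 5; 53 MB remain.
Put 298 MB in memory block 6; 214 MB remain.
Put 331 MB in memory block 7; 181 MB remain.
Put 139 MB in memory block 7; 42 MB remain.
Put 289 MB in memory block 8; 223 MB remain.
Put 75 MB in memory block 3; 125 MB remain.
Put 357 MB in memory block 9; 155 MB remain.
Put 315 MB in memory block 10; 197 MB remain.
Put 102 MB in memory block 3; 23 MB remain.
Put 330 MB in memory block 11; 182 MB remain.
Put 320 MB in memory block 12; 192 MB remain.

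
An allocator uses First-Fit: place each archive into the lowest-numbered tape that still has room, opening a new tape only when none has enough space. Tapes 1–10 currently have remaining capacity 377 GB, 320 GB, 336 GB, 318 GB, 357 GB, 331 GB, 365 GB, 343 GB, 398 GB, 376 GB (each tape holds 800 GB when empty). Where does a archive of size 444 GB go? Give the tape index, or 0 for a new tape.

0

No tape has ≥ 444 GB free, so a new tape is opened.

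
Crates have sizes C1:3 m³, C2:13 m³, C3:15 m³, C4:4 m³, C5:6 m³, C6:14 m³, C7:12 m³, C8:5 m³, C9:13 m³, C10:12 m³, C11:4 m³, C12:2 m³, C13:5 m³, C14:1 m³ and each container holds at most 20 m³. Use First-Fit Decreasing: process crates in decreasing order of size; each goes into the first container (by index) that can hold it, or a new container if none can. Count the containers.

6

Sorted descending: 15, 14, 13, 13, 12, 12, 6, 5, 5, 4, 4, 3, 2, 1.
container 1: place 15 m³, 5 m³ left
container 2: place 14 m³, 6 m³ left
container 3: place 13 m³, 7 m³ left
container 4: place 13 m³, 7 m³ left
container 5: place 12 m³, 8 m³ left
container 6: place 12 m³, 8 m³ left
container 2: place 6 m³, 0 m³ left
container 1: place 5 m³, 0 m³ left
container 3: place 5 m³, 2 m³ left
container 4: place 4 m³, 3 m³ left
container 5: place 4 m³, 4 m³ left
container 4: place 3 m³, 0 m³ left
container 3: place 2 m³, 0 m³ left
container 5: place 1 m³, 3 m³ left
Final containers: [15,5] [14,6] [13,5,2] [13,4,3] [12,4,1] [12].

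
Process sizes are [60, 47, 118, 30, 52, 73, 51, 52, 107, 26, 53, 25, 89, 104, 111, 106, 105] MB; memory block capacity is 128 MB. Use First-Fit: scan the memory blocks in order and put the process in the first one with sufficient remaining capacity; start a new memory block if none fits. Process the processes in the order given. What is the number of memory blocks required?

60 MB → memory block 1 (remaining 68 MB)
47 MB → memory block 1 (remaining 21 MB)
118 MB → memory block 2 (remaining 10 MB)
30 MB → memory block 3 (remaining 98 MB)
52 MB → memory block 3 (remaining 46 MB)
73 MB → memory block 4 (remaining 55 MB)
51 MB → memory block 4 (remaining 4 MB)
52 MB → memory block 5 (remaining 76 MB)
107 MB → memory block 6 (remaining 21 MB)
26 MB → memory block 3 (remaining 20 MB)
53 MB → memory block 5 (remaining 23 MB)
25 MB → memory block 7 (remaining 103 MB)
89 MB → memory block 7 (remaining 14 MB)
104 MB → memory block 8 (remaining 24 MB)
111 MB → memory block 9 (remaining 17 MB)
106 MB → memory block 10 (remaining 22 MB)
105 MB → memory block 11 (remaining 23 MB)
Final memory blocks: [60,47] [118] [30,52,26] [73,51] [52,53] [107] [25,89] [104] [111] [106] [105].

11 memory blocks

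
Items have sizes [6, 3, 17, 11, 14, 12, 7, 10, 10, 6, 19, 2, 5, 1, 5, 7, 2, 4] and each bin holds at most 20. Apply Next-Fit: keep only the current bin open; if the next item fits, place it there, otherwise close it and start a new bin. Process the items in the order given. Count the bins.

6 → bin 1 (remaining 14)
3 → bin 1 (remaining 11)
17 → bin 2 (remaining 3)
11 → bin 3 (remaining 9)
14 → bin 4 (remaining 6)
12 → bin 5 (remaining 8)
7 → bin 5 (remaining 1)
10 → bin 6 (remaining 10)
10 → bin 6 (remaining 0)
6 → bin 7 (remaining 14)
19 → bin 8 (remaining 1)
2 → bin 9 (remaining 18)
5 → bin 9 (remaining 13)
1 → bin 9 (remaining 12)
5 → bin 9 (remaining 7)
7 → bin 9 (remaining 0)
2 → bin 10 (remaining 18)
4 → bin 10 (remaining 14)

10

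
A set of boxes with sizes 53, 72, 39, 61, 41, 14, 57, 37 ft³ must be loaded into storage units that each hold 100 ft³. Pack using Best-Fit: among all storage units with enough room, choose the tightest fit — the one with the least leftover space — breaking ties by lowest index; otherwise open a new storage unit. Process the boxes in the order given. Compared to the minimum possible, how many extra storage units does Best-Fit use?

0

Best-Fit: [53,39] [72,14] [61,37] [41,57] → 4 storage units.
Total size 374 ft³; any packing needs at least ⌈374/100⌉ = 4 storage units.
So 4 is already optimal.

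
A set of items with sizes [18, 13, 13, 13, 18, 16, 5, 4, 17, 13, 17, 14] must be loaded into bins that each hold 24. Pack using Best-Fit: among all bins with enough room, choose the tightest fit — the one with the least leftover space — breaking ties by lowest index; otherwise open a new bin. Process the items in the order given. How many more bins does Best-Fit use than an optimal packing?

Best-Fit: [18,5] [13] [13] [13] [18,4] [16] [17] [13] [17] [14] → 10 bins.
10 items exceed 12 (half the capacity), and no two of those can share a bin, so at least 10 bins are needed.
So 10 is already optimal.

0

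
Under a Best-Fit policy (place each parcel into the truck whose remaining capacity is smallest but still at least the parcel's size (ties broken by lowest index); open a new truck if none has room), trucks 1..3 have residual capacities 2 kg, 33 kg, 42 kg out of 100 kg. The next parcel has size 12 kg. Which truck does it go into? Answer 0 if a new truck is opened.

Trucks with room: truck 2 (33 kg), truck 3 (42 kg).
Tightest fit is truck 2 with 33 kg free.

2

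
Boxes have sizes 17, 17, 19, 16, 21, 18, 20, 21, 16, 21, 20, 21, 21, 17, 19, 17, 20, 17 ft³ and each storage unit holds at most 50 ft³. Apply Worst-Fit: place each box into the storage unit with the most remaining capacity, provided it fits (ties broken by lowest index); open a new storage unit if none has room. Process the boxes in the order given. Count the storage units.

storage unit 1: place 17 ft³, 33 ft³ left
storage unit 1: place 17 ft³, 16 ft³ left
storage unit 2: place 19 ft³, 31 ft³ left
storage unit 2: place 16 ft³, 15 ft³ left
storage unit 3: place 21 ft³, 29 ft³ left
storage unit 3: place 18 ft³, 11 ft³ left
storage unit 4: place 20 ft³, 30 ft³ left
storage unit 4: place 21 ft³, 9 ft³ left
storage unit 1: place 16 ft³, 0 ft³ left
storage unit 5: place 21 ft³, 29 ft³ left
storage unit 5: place 20 ft³, 9 ft³ left
storage unit 6: place 21 ft³, 29 ft³ left
storage unit 6: place 21 ft³, 8 ft³ left
storage unit 7: place 17 ft³, 33 ft³ left
storage unit 7: place 19 ft³, 14 ft³ left
storage unit 8: place 17 ft³, 33 ft³ left
storage unit 8: place 20 ft³, 13 ft³ left
storage unit 9: place 17 ft³, 33 ft³ left

9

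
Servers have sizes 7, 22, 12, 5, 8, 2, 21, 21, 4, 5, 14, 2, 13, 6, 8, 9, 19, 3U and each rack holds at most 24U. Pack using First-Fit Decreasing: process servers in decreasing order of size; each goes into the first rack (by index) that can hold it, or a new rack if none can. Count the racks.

8

Sorted descending: 22, 21, 21, 19, 14, 13, 12, 9, 8, 8, 7, 6, 5, 5, 4, 3, 2, 2.
Put 22U in rack 1; 2U remain.
Put 21U in rack 2; 3U remain.
Put 21U in rack 3; 3U remain.
Put 19U in rack 4; 5U remain.
Put 14U in rack 5; 10U remain.
Put 13U in rack 6; 11U remain.
Put 12U in rack 7; 12U remain.
Put 9U in rack 5; 1U remain.
Put 8U in rack 6; 3U remain.
Put 8U in rack 7; 4U remain.
Put 7U in rack 8; 17U remain.
Put 6U in rack 8; 11U remain.
Put 5U in rack 4; 0U remain.
Put 5U in rack 8; 6U remain.
Put 4U in rack 7; 0U remain.
Put 3U in rack 2; 0U remain.
Put 2U in rack 1; 0U remain.
Put 2U in rack 3; 1U remain.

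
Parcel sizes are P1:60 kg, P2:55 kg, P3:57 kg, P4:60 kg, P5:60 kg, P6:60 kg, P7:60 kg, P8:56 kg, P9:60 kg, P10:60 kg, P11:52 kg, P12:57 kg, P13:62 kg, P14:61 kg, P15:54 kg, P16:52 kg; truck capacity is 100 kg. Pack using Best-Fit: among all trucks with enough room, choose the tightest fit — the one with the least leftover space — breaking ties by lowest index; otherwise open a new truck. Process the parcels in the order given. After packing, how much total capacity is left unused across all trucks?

Put P1 (60 kg) in truck 1; 40 kg remain.
Put P2 (55 kg) in truck 2; 45 kg remain.
Put P3 (57 kg) in truck 3; 43 kg remain.
Put P4 (60 kg) in truck 4; 40 kg remain.
Put P5 (60 kg) in truck 5; 40 kg remain.
Put P6 (60 kg) in truck 6; 40 kg remain.
Put P7 (60 kg) in truck 7; 40 kg remain.
Put P8 (56 kg) in truck 8; 44 kg remain.
Put P9 (60 kg) in truck 9; 40 kg remain.
Put P10 (60 kg) in truck 10; 40 kg remain.
Put P11 (52 kg) in truck 11; 48 kg remain.
Put P12 (57 kg) in truck 12; 43 kg remain.
Put P13 (62 kg) in truck 13; 38 kg remain.
Put P14 (61 kg) in truck 14; 39 kg remain.
Put P15 (54 kg) in truck 15; 46 kg remain.
Put P16 (52 kg) in truck 16; 48 kg remain.
16 trucks × 100 kg = 1600 kg; used 926 kg; unused 674 kg.

674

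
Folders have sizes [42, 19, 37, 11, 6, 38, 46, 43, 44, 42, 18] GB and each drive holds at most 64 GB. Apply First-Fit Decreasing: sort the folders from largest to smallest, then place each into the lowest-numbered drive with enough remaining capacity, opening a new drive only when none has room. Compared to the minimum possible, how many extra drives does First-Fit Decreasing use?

0

First-Fit Decreasing: [46,18] [44,19] [43,11,6] [42] [42] [38] [37] → 7 drives.
7 folders exceed 32 GB (half the capacity), and no two of those can share a drive, so at least 7 drives are needed.
So 7 is already optimal.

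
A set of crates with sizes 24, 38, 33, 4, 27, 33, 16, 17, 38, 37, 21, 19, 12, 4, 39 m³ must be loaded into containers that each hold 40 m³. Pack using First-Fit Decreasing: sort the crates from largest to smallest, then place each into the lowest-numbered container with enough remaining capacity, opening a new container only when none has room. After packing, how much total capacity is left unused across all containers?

Sorted descending: 39, 38, 38, 37, 33, 33, 27, 24, 21, 19, 17, 16, 12, 4, 4.
39 m³ → container 1 (remaining 1 m³)
38 m³ → container 2 (remaining 2 m³)
38 m³ → container 3 (remaining 2 m³)
37 m³ → container 4 (remaining 3 m³)
33 m³ → container 5 (remaining 7 m³)
33 m³ → container 6 (remaining 7 m³)
27 m³ → container 7 (remaining 13 m³)
24 m³ → container 8 (remaining 16 m³)
21 m³ → container 9 (remaining 19 m³)
19 m³ → container 9 (remaining 0 m³)
17 m³ → container 10 (remaining 23 m³)
16 m³ → container 8 (remaining 0 m³)
12 m³ → container 7 (remaining 1 m³)
4 m³ → container 5 (remaining 3 m³)
4 m³ → container 6 (remaining 3 m³)
10 containers × 40 m³ = 400 m³; used 362 m³; unused 38 m³.

38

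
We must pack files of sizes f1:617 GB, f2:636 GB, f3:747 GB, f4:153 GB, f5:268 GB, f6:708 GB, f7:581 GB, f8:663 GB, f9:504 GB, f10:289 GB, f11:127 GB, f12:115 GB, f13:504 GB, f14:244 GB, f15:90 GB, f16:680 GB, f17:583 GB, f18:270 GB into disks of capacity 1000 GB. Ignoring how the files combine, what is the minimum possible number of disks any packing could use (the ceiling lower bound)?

Total size = 617 + 636 + 747 + 153 + 268 + 708 + 581 + 663 + 504 + 289 + 127 + 115 + 504 + 244 + 90 + 680 + 583 + 270 = 7779 GB.
⌈7779 / 1000⌉ = 8.

8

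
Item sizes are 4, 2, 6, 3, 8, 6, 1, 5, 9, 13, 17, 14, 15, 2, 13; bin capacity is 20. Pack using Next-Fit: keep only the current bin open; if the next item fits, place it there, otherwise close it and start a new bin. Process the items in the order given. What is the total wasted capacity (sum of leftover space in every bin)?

Put 4 in bin 1; 16 remain.
Put 2 in bin 1; 14 remain.
Put 6 in bin 1; 8 remain.
Put 3 in bin 1; 5 remain.
Put 8 in bin 2; 12 remain.
Put 6 in bin 2; 6 remain.
Put 1 in bin 2; 5 remain.
Put 5 in bin 2; 0 remain.
Put 9 in bin 3; 11 remain.
Put 13 in bin 4; 7 remain.
Put 17 in bin 5; 3 remain.
Put 14 in bin 6; 6 remain.
Put 15 in bin 7; 5 remain.
Put 2 in bin 7; 3 remain.
Put 13 in bin 8; 7 remain.
8 bins × 20 = 160; used 118; unused 42.

42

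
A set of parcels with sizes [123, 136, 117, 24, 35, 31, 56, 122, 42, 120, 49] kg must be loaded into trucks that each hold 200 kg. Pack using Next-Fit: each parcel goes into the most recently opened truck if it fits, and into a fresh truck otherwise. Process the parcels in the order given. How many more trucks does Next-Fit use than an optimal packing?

Next-Fit: [123] [136] [117,24,35] [31,56] [122,42] [120,49] → 6 trucks.
Total size 855 kg; any packing needs at least ⌈855/200⌉ = 5 trucks.
An optimal packing achieves that bound: [136,56] [123,49,24] [122,42,35] [120,31] [117] → 5 trucks.
Excess: 6 − 5 = 1.

1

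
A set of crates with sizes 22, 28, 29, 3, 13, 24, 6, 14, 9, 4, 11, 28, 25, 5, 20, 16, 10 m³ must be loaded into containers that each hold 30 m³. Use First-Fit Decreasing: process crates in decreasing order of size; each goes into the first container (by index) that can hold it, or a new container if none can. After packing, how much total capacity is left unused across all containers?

Sorted descending: 29, 28, 28, 25, 24, 22, 20, 16, 14, 13, 11, 10, 9, 6, 5, 4, 3.
Put 29 m³ in container 1; 1 m³ remain.
Put 28 m³ in container 2; 2 m³ remain.
Put 28 m³ in container 3; 2 m³ remain.
Put 25 m³ in container 4; 5 m³ remain.
Put 24 m³ in container 5; 6 m³ remain.
Put 22 m³ in container 6; 8 m³ remain.
Put 20 m³ in container 7; 10 m³ remain.
Put 16 m³ in container 8; 14 m³ remain.
Put 14 m³ in container 8; 0 m³ remain.
Put 13 m³ in container 9; 17 m³ remain.
Put 11 m³ in container 9; 6 m³ remain.
Put 10 m³ in container 7; 0 m³ remain.
Put 9 m³ in container 10; 21 m³ remain.
Put 6 m³ in container 5; 0 m³ remain.
Put 5 m³ in container 4; 0 m³ remain.
Put 4 m³ in container 6; 4 m³ remain.
Put 3 m³ in container 6; 1 m³ remain.
10 containers × 30 m³ = 300 m³; used 267 m³; unused 33 m³.

33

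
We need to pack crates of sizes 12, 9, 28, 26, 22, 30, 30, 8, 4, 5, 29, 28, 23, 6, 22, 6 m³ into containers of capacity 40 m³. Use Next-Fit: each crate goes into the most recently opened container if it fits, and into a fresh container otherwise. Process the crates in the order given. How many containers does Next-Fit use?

12 m³ → container 1 (remaining 28 m³)
9 m³ → container 1 (remaining 19 m³)
28 m³ → container 2 (remaining 12 m³)
26 m³ → container 3 (remaining 14 m³)
22 m³ → container 4 (remaining 18 m³)
30 m³ → container 5 (remaining 10 m³)
30 m³ → container 6 (remaining 10 m³)
8 m³ → container 6 (remaining 2 m³)
4 m³ → container 7 (remaining 36 m³)
5 m³ → container 7 (remaining 31 m³)
29 m³ → container 7 (remaining 2 m³)
28 m³ → container 8 (remaining 12 m³)
23 m³ → container 9 (remaining 17 m³)
6 m³ → container 9 (remaining 11 m³)
22 m³ → container 10 (remaining 18 m³)
6 m³ → container 10 (remaining 12 m³)
Final containers: [12,9] [28] [26] [22] [30] [30,8] [4,5,29] [28] [23,6] [22,6].

10 containers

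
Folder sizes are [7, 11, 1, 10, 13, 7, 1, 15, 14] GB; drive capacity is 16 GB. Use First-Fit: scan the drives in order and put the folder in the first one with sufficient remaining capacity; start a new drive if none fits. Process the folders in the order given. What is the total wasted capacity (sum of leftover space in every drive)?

7 GB → drive 1 (remaining 9 GB)
11 GB → drive 2 (remaining 5 GB)
1 GB → drive 1 (remaining 8 GB)
10 GB → drive 3 (remaining 6 GB)
13 GB → drive 4 (remaining 3 GB)
7 GB → drive 1 (remaining 1 GB)
1 GB → drive 1 (remaining 0 GB)
15 GB → drive 5 (remaining 1 GB)
14 GB → drive 6 (remaining 2 GB)
6 drives × 16 GB = 96 GB; used 79 GB; unused 17 GB.

17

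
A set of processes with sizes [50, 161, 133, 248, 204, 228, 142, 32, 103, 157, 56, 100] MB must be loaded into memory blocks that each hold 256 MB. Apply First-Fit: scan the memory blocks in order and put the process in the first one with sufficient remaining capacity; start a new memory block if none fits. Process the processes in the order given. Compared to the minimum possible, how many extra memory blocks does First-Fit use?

1

First-Fit: [50,161,32] [133,103] [248] [204] [228] [142,56] [157] [100] → 8 memory blocks.
Total size 1614 MB; any packing needs at least ⌈1614/256⌉ = 7 memory blocks.
An optimal packing achieves that bound: [248] [228] [204,50] [161,56,32] [157] [142,103] [133,100] → 7 memory blocks.
Excess: 8 − 7 = 1.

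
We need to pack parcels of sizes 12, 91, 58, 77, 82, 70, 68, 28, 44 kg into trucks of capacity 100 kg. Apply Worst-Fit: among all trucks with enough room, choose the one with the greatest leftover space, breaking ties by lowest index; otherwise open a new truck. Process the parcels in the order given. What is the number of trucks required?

truck 1: place 12 kg, 88 kg left
truck 2: place 91 kg, 9 kg left
truck 1: place 58 kg, 30 kg left
truck 3: place 77 kg, 23 kg left
truck 4: place 82 kg, 18 kg left
truck 5: place 70 kg, 30 kg left
truck 6: place 68 kg, 32 kg left
truck 6: place 28 kg, 4 kg left
truck 7: place 44 kg, 56 kg left
Final trucks: [12,58] [91] [77] [82] [70] [68,28] [44].

7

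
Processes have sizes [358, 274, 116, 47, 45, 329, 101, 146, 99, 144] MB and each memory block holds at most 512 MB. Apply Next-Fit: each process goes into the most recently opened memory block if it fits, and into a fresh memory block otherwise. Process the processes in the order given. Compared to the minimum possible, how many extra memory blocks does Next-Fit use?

0

Next-Fit: [358] [274,116,47,45] [329,101] [146,99,144] → 4 memory blocks.
Total size 1659 MB; any packing needs at least ⌈1659/512⌉ = 4 memory blocks.
So 4 is already optimal.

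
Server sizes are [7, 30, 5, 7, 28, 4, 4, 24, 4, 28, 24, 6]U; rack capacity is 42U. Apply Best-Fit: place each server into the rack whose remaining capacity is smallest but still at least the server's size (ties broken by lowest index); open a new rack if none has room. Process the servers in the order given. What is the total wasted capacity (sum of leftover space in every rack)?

7U → rack 1 (remaining 35U)
30U → rack 1 (remaining 5U)
5U → rack 1 (remaining 0U)
7U → rack 2 (remaining 35U)
28U → rack 2 (remaining 7U)
4U → rack 2 (remaining 3U)
4U → rack 3 (remaining 38U)
24U → rack 3 (remaining 14U)
4U → rack 3 (remaining 10U)
28U → rack 4 (remaining 14U)
24U → rack 5 (remaining 18U)
6U → rack 3 (remaining 4U)
5 racks × 42U = 210U; used 171U; unused 39U.

39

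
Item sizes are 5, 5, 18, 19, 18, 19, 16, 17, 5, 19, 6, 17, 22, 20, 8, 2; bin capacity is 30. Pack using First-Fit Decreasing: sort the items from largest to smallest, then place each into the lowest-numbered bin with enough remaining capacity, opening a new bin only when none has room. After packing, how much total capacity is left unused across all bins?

84

Sorted descending: 22, 20, 19, 19, 19, 18, 18, 17, 17, 16, 8, 6, 5, 5, 5, 2.
Put 22 in bin 1; 8 remain.
Put 20 in bin 2; 10 remain.
Put 19 in bin 3; 11 remain.
Put 19 in bin 4; 11 remain.
Put 19 in bin 5; 11 remain.
Put 18 in bin 6; 12 remain.
Put 18 in bin 7; 12 remain.
Put 17 in bin 8; 13 remain.
Put 17 in bin 9; 13 remain.
Put 16 in bin 10; 14 remain.
Put 8 in bin 1; 0 remain.
Put 6 in bin 2; 4 remain.
Put 5 in bin 3; 6 remain.
Put 5 in bin 3; 1 remain.
Put 5 in bin 4; 6 remain.
Put 2 in bin 2; 2 remain.
10 bins × 30 = 300; used 216; unused 84.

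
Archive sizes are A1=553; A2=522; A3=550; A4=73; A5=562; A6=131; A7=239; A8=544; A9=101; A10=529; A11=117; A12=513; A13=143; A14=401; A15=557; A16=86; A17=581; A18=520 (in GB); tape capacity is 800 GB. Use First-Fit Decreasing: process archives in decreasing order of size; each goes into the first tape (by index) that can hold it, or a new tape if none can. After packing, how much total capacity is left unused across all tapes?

2078

Sorted descending: 581, 562, 557, 553, 550, 544, 529, 522, 520, 513, 401, 239, 143, 131, 117, 101, 86, 73.
581 GB → tape 1 (remaining 219 GB)
562 GB → tape 2 (remaining 238 GB)
557 GB → tape 3 (remaining 243 GB)
553 GB → tape 4 (remaining 247 GB)
550 GB → tape 5 (remaining 250 GB)
544 GB → tape 6 (remaining 256 GB)
529 GB → tape 7 (remaining 271 GB)
522 GB → tape 8 (remaining 278 GB)
520 GB → tape 9 (remaining 280 GB)
513 GB → tape 10 (remaining 287 GB)
401 GB → tape 11 (remaining 399 GB)
239 GB → tape 3 (remaining 4 GB)
143 GB → tape 1 (remaining 76 GB)
131 GB → tape 2 (remaining 107 GB)
117 GB → tape 4 (remaining 130 GB)
101 GB → tape 2 (remaining 6 GB)
86 GB → tape 4 (remaining 44 GB)
73 GB → tape 1 (remaining 3 GB)
11 tapes × 800 GB = 8800 GB; used 6722 GB; unused 2078 GB.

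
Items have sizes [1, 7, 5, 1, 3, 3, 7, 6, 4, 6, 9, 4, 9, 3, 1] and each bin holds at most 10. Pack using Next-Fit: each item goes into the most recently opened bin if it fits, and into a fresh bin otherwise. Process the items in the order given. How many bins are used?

9 bins

bin 1: place 1, 9 left
bin 1: place 7, 2 left
bin 2: place 5, 5 left
bin 2: place 1, 4 left
bin 2: place 3, 1 left
bin 3: place 3, 7 left
bin 3: place 7, 0 left
bin 4: place 6, 4 left
bin 4: place 4, 0 left
bin 5: place 6, 4 left
bin 6: place 9, 1 left
bin 7: place 4, 6 left
bin 8: place 9, 1 left
bin 9: place 3, 7 left
bin 9: place 1, 6 left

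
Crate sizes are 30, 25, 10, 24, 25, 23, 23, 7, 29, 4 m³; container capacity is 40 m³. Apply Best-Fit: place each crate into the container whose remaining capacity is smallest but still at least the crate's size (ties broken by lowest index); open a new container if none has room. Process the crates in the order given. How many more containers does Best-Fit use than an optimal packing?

0

Best-Fit: [30,10] [25,7,4] [24] [25] [23] [23] [29] → 7 containers.
7 crates exceed 20 m³ (half the capacity), and no two of those can share a container, so at least 7 containers are needed.
So 7 is already optimal.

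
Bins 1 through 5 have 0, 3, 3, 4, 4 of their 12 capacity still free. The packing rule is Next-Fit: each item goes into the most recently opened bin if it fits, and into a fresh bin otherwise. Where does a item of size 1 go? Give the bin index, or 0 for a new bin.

5

Next-Fit only looks at bin 5, which has 4 free.
1 fits there.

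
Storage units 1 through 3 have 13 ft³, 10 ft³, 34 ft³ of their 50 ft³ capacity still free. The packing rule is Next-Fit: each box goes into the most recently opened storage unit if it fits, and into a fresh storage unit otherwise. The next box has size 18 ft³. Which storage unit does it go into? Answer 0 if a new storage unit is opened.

3

Next-Fit only looks at storage unit 3, which has 34 ft³ free.
18 ft³ fits there.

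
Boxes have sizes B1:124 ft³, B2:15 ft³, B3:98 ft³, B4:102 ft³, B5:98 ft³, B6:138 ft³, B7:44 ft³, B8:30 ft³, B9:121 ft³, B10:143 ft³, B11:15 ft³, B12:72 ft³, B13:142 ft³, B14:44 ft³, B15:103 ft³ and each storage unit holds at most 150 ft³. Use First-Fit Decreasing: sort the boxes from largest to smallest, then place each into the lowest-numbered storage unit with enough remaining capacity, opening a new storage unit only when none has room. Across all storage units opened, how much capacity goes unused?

211

Sorted descending: 143, 142, 138, 124, 121, 103, 102, 98, 98, 72, 44, 44, 30, 15, 15.
storage unit 1: place 143 ft³, 7 ft³ left
storage unit 2: place 142 ft³, 8 ft³ left
storage unit 3: place 138 ft³, 12 ft³ left
storage unit 4: place 124 ft³, 26 ft³ left
storage unit 5: place 121 ft³, 29 ft³ left
storage unit 6: place 103 ft³, 47 ft³ left
storage unit 7: place 102 ft³, 48 ft³ left
storage unit 8: place 98 ft³, 52 ft³ left
storage unit 9: place 98 ft³, 52 ft³ left
storage unit 10: place 72 ft³, 78 ft³ left
storage unit 6: place 44 ft³, 3 ft³ left
storage unit 7: place 44 ft³, 4 ft³ left
storage unit 8: place 30 ft³, 22 ft³ left
storage unit 4: place 15 ft³, 11 ft³ left
storage unit 5: place 15 ft³, 14 ft³ left
10 storage units × 150 ft³ = 1500 ft³; used 1289 ft³; unused 211 ft³.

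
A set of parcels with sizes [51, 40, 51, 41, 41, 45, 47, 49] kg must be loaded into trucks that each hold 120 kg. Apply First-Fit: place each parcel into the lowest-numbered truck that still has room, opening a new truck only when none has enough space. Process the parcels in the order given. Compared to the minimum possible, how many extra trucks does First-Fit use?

First-Fit: [51,40] [51,41] [41,45] [47,49] → 4 trucks.
Total size 365 kg; any packing needs at least ⌈365/120⌉ = 4 trucks.
So 4 is already optimal.

0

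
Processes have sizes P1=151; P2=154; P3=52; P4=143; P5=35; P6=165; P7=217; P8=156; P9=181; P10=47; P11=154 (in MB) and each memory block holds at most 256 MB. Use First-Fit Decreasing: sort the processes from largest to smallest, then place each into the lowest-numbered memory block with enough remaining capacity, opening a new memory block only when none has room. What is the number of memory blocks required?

Sorted descending: 217, 181, 165, 156, 154, 154, 151, 143, 52, 47, 35.
217 MB → memory block 1 (remaining 39 MB)
181 MB → memory block 2 (remaining 75 MB)
165 MB → memory block 3 (remaining 91 MB)
156 MB → memory block 4 (remaining 100 MB)
154 MB → memory block 5 (remaining 102 MB)
154 MB → memory block 6 (remaining 102 MB)
151 MB → memory block 7 (remaining 105 MB)
143 MB → memory block 8 (remaining 113 MB)
52 MB → memory block 2 (remaining 23 MB)
47 MB → memory block 3 (remaining 44 MB)
35 MB → memory block 1 (remaining 4 MB)

8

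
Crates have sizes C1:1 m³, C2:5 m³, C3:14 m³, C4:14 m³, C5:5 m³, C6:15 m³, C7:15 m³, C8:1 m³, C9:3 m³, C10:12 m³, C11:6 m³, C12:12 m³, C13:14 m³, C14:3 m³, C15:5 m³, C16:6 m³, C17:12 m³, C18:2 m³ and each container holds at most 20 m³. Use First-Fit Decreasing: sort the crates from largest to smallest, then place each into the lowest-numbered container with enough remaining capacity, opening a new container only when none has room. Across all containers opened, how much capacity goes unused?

Sorted descending: 15, 15, 14, 14, 14, 12, 12, 12, 6, 6, 5, 5, 5, 3, 3, 2, 1, 1.
container 1: place 15 m³, 5 m³ left
container 2: place 15 m³, 5 m³ left
container 3: place 14 m³, 6 m³ left
container 4: place 14 m³, 6 m³ left
container 5: place 14 m³, 6 m³ left
container 6: place 12 m³, 8 m³ left
container 7: place 12 m³, 8 m³ left
container 8: place 12 m³, 8 m³ left
container 3: place 6 m³, 0 m³ left
container 4: place 6 m³, 0 m³ left
container 1: place 5 m³, 0 m³ left
container 2: place 5 m³, 0 m³ left
container 5: place 5 m³, 1 m³ left
container 6: place 3 m³, 5 m³ left
container 6: place 3 m³, 2 m³ left
container 6: place 2 m³, 0 m³ left
container 5: place 1 m³, 0 m³ left
container 7: place 1 m³, 7 m³ left
8 containers × 20 m³ = 160 m³; used 145 m³; unused 15 m³.

15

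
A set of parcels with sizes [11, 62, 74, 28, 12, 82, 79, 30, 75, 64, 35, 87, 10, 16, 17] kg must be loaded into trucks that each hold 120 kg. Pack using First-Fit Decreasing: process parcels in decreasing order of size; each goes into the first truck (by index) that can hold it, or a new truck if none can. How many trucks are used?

7

Sorted descending: 87, 82, 79, 75, 74, 64, 62, 35, 30, 28, 17, 16, 12, 11, 10.
truck 1: place 87 kg, 33 kg left
truck 2: place 82 kg, 38 kg left
truck 3: place 79 kg, 41 kg left
truck 4: place 75 kg, 45 kg left
truck 5: place 74 kg, 46 kg left
truck 6: place 64 kg, 56 kg left
truck 7: place 62 kg, 58 kg left
truck 2: place 35 kg, 3 kg left
truck 1: place 30 kg, 3 kg left
truck 3: place 28 kg, 13 kg left
truck 4: place 17 kg, 28 kg left
truck 4: place 16 kg, 12 kg left
truck 3: place 12 kg, 1 kg left
truck 4: place 11 kg, 1 kg left
truck 5: place 10 kg, 36 kg left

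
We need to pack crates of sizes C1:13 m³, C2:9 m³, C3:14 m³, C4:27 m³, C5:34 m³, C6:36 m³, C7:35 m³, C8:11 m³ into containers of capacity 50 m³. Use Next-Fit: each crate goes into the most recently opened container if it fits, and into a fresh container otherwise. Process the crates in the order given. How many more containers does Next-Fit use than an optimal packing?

1

Next-Fit: [13,9,14] [27] [34] [36] [35,11] → 5 containers.
Total size 179 m³; any packing needs at least ⌈179/50⌉ = 4 containers.
An optimal packing achieves that bound: [36,14] [35,13] [34,11] [27,9] → 4 containers.
Excess: 5 − 4 = 1.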